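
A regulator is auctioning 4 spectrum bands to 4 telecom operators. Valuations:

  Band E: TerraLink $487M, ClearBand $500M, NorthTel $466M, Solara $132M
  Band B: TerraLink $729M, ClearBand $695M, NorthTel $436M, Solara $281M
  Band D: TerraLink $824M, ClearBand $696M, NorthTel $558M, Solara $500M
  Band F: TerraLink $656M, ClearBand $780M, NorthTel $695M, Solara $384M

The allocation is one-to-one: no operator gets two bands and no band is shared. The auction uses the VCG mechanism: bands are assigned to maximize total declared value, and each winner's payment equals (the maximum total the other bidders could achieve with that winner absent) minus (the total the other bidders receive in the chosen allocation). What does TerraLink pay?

Efficient allocation: TerraLink→Band B ($729M), ClearBand→Band F ($780M), NorthTel→Band E ($466M), Solara→Band D ($500M); total welfare W = $2475M.
TerraLink receives Band B at value $729M, so the others get W − 729 = $1746M.
Without TerraLink: best allocation of the remaining 3 bidders over all 4 bands is ClearBand→Band B ($695M), NorthTel→Band F ($695M), Solara→Band D ($500M), total $1890M.
VCG payment = (others' best without TerraLink) − (others' welfare with TerraLink) = 1890 − 1746 = $144M.

TerraLink pays $144M.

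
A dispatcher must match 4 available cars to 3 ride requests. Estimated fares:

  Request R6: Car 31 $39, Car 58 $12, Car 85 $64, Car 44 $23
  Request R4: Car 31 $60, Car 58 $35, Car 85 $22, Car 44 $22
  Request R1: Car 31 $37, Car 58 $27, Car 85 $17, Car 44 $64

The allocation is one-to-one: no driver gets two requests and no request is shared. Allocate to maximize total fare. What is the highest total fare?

This is a one-to-one assignment (maximum-weight bipartite matching).
Optimal: Car 85→Request R6 ($64), Car 31→Request R4 ($60), Car 44→Request R1 ($64) — total 64+60+64 = $188.
Row-greedy (each driver in turn takes its best remaining request) gives $151, worse by 37.
Next-best assignment: Car 85→Request R6, Car 58→Request R4, Car 44→Request R1 = $163.

Max total: $188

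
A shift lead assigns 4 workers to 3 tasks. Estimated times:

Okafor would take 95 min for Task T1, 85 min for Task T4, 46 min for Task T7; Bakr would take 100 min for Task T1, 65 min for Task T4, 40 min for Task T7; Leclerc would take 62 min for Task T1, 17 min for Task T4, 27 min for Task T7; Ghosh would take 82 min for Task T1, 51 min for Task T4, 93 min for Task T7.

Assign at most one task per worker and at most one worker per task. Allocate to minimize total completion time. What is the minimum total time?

This is the linear assignment problem.
Optimal: Ghosh→Task T1 (82 min), Leclerc→Task T4 (17 min), Bakr→Task T7 (40 min) — total 82+17+40 = 139 min.
Row-greedy (each worker in turn takes its cheapest remaining task) gives 173 min, worse by 34.
Swapping Ghosh↔Leclerc (Ghosh→Task T4 51 min, Leclerc→Task T1 62 min) adds 14.

Minimum total: 139 min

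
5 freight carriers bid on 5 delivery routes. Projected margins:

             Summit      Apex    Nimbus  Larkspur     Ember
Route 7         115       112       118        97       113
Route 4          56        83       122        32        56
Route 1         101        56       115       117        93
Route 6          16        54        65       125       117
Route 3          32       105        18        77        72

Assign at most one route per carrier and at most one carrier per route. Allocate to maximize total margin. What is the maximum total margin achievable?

Maximum total: $576k

Optimal: Summit→Route 7 ($115k), Apex→Route 3 ($105k), Nimbus→Route 4 ($122k), Larkspur→Route 1 ($117k), Ember→Route 6 ($117k) — total 115+105+122+117+117 = $576k.
Max-entry greedy (repeatedly take the single best remaining cell) gives $560k, worse by 16.
Next-best assignment: Summit→Route 1, Apex→Route 3, Nimbus→Route 4, Larkspur→Route 6, Ember→Route 7 = $566k.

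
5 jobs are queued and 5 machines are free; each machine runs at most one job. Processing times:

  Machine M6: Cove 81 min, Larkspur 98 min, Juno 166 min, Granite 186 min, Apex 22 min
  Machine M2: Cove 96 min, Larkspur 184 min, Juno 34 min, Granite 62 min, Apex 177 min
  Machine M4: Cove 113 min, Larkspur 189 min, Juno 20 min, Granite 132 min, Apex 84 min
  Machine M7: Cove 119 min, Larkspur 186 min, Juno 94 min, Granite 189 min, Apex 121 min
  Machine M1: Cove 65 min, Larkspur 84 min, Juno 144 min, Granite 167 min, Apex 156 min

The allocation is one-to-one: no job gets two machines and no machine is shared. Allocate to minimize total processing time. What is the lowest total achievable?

Min total: 307 min

This is the linear assignment problem.
Optimal: Cove→Machine M7 (119 min), Larkspur→Machine M1 (84 min), Juno→Machine M4 (20 min), Granite→Machine M2 (62 min), Apex→Machine M6 (22 min) — total 119+84+20+62+22 = 307 min.
Row-greedy (each job in turn takes its cheapest remaining machine) gives 366 min, worse by 59.
Next-best assignment: Cove→Machine M1, Larkspur→Machine M7, Juno→Machine M4, Granite→Machine M2, Apex→Machine M6 = 355 min.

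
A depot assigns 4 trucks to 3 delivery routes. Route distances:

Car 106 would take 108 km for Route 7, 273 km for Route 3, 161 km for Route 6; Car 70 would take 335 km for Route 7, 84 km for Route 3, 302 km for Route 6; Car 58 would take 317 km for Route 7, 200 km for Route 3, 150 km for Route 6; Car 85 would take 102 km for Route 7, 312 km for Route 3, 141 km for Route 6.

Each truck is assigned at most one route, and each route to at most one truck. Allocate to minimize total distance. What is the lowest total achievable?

This is a one-to-one assignment (minimum-cost bipartite matching).
Optimal: Car 106→Route 7 (108 km), Car 70→Route 3 (84 km), Car 85→Route 6 (141 km) — total 108+84+141 = 333 km.
Column-greedy (each route in turn goes to its cheapest remaining truck) gives 336 km, worse by 3.
No other one-to-one assignment undercuts 333 km.

Min total: 333 km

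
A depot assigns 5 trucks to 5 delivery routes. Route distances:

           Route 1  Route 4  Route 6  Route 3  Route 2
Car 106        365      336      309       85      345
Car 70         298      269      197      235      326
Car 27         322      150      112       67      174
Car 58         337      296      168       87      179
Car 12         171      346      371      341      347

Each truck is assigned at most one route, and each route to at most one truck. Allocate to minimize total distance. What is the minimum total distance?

Optimal: Car 106→Route 3 (85 km), Car 70→Route 6 (197 km), Car 27→Route 4 (150 km), Car 58→Route 2 (179 km), Car 12→Route 1 (171 km) — total 85+197+150+179+171 = 782 km.
Column-greedy (each route in turn goes to its cheapest remaining truck) gives 900 km, worse by 118.
No other one-to-one assignment undercuts 782 km.

Minimum total: 782 km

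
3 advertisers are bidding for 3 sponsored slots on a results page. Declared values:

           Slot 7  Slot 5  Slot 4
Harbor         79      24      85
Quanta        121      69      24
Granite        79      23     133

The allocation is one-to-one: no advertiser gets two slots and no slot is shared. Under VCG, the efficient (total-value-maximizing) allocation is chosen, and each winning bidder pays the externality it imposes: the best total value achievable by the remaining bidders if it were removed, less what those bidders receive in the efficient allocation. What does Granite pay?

Granite pays $58.

Efficient allocation: Harbor→Slot 7 ($79), Quanta→Slot 5 ($69), Granite→Slot 4 ($133); total welfare W = $281.
Granite receives Slot 4 at value $133, so the others get W − 133 = $148.
Without Granite: best allocation of the remaining 2 bidders over all 3 slots is Harbor→Slot 4 ($85), Quanta→Slot 7 ($121), total $206.
VCG payment = (others' best without Granite) − (others' welfare with Granite) = 206 − 148 = $58.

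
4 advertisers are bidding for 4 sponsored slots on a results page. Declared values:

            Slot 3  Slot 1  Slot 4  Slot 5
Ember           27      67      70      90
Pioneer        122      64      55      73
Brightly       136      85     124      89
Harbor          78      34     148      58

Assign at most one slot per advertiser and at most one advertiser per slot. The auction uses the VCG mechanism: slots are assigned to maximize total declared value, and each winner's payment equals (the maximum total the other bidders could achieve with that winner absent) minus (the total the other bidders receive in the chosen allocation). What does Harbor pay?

Efficient allocation: Ember→Slot 5 ($90), Pioneer→Slot 3 ($122), Brightly→Slot 1 ($85), Harbor→Slot 4 ($148); total welfare W = $445.
Harbor receives Slot 4 at value $148, so the others get W − 148 = $297.
Without Harbor: best allocation of the remaining 3 bidders over all 4 slots is Ember→Slot 5 ($90), Pioneer→Slot 3 ($122), Brightly→Slot 4 ($124), total $336.
VCG payment = (others' best without Harbor) − (others' welfare with Harbor) = 336 − 297 = $39.

Harbor pays $39.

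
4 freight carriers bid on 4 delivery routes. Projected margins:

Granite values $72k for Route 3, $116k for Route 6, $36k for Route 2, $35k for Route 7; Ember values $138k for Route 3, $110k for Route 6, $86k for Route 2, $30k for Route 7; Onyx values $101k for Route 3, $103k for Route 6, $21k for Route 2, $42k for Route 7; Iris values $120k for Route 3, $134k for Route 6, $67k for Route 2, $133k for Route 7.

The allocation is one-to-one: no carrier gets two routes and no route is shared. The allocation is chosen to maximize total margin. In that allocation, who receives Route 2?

Ember receives Route 2.

Optimal: Granite→Route 6 ($116k), Ember→Route 2 ($86k), Onyx→Route 3 ($101k), Iris→Route 7 ($133k) — total 116+86+101+133 = $436k.
Row-greedy (each carrier in turn takes its best remaining route) gives $363k, worse by 73.
Next-best assignment: Granite→Route 2, Ember→Route 3, Onyx→Route 6, Iris→Route 7 = $410k.
Swapping Onyx↔Granite (Onyx→Route 6 $103k, Granite→Route 3 $72k) loses 42.
Ember's own top route is Route 3 ($138k), but forcing Ember→Route 3 and reassigning the rest optimally gives only $410k — worse by 26.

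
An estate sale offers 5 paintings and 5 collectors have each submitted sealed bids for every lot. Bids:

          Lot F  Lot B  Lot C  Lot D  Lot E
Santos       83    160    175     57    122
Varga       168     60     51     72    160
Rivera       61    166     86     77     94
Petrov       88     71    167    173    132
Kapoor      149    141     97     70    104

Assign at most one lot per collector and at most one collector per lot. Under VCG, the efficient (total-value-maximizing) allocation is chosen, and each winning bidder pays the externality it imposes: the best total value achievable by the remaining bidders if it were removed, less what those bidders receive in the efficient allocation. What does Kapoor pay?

Kapoor pays $8.

Efficient allocation: Santos→Lot C ($175), Varga→Lot E ($160), Rivera→Lot B ($166), Petrov→Lot D ($173), Kapoor→Lot F ($149); total welfare W = $823.
Kapoor receives Lot F at value $149, so the others get W − 149 = $674.
Without Kapoor: best allocation of the remaining 4 bidders over all 5 lots is Santos→Lot C ($175), Varga→Lot F ($168), Rivera→Lot B ($166), Petrov→Lot D ($173), total $682.
VCG payment = (others' best without Kapoor) − (others' welfare with Kapoor) = 682 − 674 = $8.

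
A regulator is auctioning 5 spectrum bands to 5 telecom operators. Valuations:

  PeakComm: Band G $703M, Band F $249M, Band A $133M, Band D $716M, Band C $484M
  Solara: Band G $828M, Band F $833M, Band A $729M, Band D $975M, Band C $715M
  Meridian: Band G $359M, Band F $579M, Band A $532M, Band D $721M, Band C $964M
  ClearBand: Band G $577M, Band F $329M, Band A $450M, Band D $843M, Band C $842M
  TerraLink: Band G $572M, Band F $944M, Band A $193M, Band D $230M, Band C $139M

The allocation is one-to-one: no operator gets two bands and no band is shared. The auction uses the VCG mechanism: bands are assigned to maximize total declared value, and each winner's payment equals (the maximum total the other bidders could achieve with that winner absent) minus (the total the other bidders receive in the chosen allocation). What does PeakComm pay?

Efficient allocation: PeakComm→Band G ($703M), Solara→Band A ($729M), Meridian→Band C ($964M), ClearBand→Band D ($843M), TerraLink→Band F ($944M); total welfare W = $4183M.
PeakComm receives Band G at value $703M, so the others get W − 703 = $3480M.
Without PeakComm: best allocation of the remaining 4 bidders over all 5 bands is Solara→Band G ($828M), Meridian→Band C ($964M), ClearBand→Band D ($843M), TerraLink→Band F ($944M), total $3579M.
VCG payment = (others' best without PeakComm) − (others' welfare with PeakComm) = 3579 − 3480 = $99M.

PeakComm pays $99M.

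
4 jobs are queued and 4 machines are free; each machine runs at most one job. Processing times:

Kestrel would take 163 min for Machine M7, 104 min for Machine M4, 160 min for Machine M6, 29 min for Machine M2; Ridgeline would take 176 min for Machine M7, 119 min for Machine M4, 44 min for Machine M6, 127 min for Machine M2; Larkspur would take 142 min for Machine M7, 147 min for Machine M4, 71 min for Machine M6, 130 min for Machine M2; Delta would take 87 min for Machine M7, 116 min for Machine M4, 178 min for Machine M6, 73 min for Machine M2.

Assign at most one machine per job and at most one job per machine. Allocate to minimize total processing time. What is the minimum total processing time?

Optimal: Kestrel→Machine M2 (29 min), Ridgeline→Machine M4 (119 min), Larkspur→Machine M6 (71 min), Delta→Machine M7 (87 min) — total 29+119+71+87 = 306 min.
Row-greedy (each job in turn takes its cheapest remaining machine) gives 331 min, worse by 25.
Next-best assignment: Kestrel→Machine M2, Ridgeline→Machine M6, Larkspur→Machine M4, Delta→Machine M7 = 307 min.
No other one-to-one assignment undercuts 306 min.

Minimum total: 306 min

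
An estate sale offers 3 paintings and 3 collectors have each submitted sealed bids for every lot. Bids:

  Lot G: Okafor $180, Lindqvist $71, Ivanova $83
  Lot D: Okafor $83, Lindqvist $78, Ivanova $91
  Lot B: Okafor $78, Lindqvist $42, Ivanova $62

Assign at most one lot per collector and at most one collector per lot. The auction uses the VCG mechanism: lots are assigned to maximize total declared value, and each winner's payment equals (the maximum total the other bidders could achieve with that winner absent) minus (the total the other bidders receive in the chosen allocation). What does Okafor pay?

Okafor pays $22.

Efficient allocation: Okafor→Lot G ($180), Lindqvist→Lot D ($78), Ivanova→Lot B ($62); total welfare W = $320.
Okafor receives Lot G at value $180, so the others get W − 180 = $140.
Without Okafor: best allocation of the remaining 2 bidders over all 3 lots is Lindqvist→Lot G ($71), Ivanova→Lot D ($91), total $162.
VCG payment = (others' best without Okafor) − (others' welfare with Okafor) = 162 − 140 = $22.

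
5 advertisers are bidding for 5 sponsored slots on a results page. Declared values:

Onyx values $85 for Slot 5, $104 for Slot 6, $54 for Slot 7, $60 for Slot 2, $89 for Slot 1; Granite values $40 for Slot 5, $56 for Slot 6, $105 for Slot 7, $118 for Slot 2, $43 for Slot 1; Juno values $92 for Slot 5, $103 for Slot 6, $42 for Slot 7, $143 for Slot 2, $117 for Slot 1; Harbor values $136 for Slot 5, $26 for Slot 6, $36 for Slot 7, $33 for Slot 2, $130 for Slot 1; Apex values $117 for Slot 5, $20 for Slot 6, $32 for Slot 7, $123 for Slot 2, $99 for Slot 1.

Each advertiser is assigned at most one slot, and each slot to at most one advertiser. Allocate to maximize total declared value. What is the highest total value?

Maximum total: $599

This is the linear assignment problem.
Optimal: Onyx→Slot 6 ($104), Granite→Slot 7 ($105), Juno→Slot 2 ($143), Harbor→Slot 1 ($130), Apex→Slot 5 ($117) — total 104+105+143+130+117 = $599.
Column-greedy (each slot in turn goes to its best remaining advertiser) gives $587, worse by 12.
Checked against all permutations: $599 is optimal.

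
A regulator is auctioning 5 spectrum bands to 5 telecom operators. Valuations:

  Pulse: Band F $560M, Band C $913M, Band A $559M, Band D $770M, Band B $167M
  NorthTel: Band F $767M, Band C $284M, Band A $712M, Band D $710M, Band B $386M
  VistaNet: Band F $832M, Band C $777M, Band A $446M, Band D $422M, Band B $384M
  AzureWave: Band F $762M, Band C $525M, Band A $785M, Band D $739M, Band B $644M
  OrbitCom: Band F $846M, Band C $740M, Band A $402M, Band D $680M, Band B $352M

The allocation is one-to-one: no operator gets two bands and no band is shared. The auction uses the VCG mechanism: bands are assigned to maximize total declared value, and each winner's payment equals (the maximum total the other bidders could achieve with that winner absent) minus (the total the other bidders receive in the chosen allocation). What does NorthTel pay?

NorthTel pays $141M.

Efficient allocation: Pulse→Band C ($913M), NorthTel→Band A ($712M), VistaNet→Band F ($832M), AzureWave→Band B ($644M), OrbitCom→Band D ($680M); total welfare W = $3781M.
NorthTel receives Band A at value $712M, so the others get W − 712 = $3069M.
Without NorthTel: best allocation of the remaining 4 bidders over all 5 bands is Pulse→Band C ($913M), VistaNet→Band F ($832M), AzureWave→Band A ($785M), OrbitCom→Band D ($680M), total $3210M.
VCG payment = (others' best without NorthTel) − (others' welfare with NorthTel) = 3210 − 3069 = $141M.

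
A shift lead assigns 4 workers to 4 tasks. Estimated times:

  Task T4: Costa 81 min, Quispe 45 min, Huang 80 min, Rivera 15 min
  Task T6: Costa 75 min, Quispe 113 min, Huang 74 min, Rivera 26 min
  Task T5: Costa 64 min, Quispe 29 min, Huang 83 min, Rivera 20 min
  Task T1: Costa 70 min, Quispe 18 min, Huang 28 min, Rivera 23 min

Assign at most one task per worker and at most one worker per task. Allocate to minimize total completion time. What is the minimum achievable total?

Optimal: Costa→Task T6 (75 min), Quispe→Task T5 (29 min), Huang→Task T1 (28 min), Rivera→Task T4 (15 min) — total 75+29+28+15 = 147 min.
Row-greedy (each worker in turn takes its cheapest remaining task) gives 171 min, worse by 24.

Min total: 147 min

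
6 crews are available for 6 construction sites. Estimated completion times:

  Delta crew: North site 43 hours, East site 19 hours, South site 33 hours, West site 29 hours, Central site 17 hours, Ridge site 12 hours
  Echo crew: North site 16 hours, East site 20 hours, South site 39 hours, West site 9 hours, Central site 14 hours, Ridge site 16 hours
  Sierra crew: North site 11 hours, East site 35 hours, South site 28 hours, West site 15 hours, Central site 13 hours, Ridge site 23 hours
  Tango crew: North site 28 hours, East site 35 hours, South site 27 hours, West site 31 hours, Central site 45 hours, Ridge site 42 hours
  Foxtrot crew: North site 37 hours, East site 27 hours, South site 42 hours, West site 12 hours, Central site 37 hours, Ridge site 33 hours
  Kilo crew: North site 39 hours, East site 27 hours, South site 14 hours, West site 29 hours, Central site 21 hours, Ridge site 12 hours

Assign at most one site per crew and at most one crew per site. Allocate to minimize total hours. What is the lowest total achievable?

This is a one-to-one assignment (minimum-cost bipartite matching).
Optimal: Delta crew→East site (19 hours), Echo crew→Central site (14 hours), Sierra crew→North site (11 hours), Tango crew→South site (27 hours), Foxtrot crew→West site (12 hours), Kilo crew→Ridge site (12 hours) — total 19+14+11+27+12+12 = 95 hours.
Checked against all permutations: 95 hours is optimal.

Minimum total: 95 hours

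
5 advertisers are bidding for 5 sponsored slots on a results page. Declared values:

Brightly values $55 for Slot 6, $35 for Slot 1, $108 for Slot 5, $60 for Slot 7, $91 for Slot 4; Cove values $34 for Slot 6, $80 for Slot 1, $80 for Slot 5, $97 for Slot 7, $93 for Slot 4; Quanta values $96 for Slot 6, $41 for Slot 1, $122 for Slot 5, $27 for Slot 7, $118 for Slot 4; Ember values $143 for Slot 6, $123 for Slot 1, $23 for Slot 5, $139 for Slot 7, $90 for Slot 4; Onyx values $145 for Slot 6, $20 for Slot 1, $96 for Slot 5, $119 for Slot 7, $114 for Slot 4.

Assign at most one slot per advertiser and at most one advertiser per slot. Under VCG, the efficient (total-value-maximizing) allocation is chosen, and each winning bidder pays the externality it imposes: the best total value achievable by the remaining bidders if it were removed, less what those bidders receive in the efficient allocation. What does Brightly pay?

Brightly pays $16.

Efficient allocation: Brightly→Slot 5 ($108), Cove→Slot 7 ($97), Quanta→Slot 4 ($118), Ember→Slot 1 ($123), Onyx→Slot 6 ($145); total welfare W = $591.
Brightly receives Slot 5 at value $108, so the others get W − 108 = $483.
Without Brightly: best allocation of the remaining 4 bidders over all 5 slots is Cove→Slot 4 ($93), Quanta→Slot 5 ($122), Ember→Slot 7 ($139), Onyx→Slot 6 ($145), total $499.
VCG payment = (others' best without Brightly) − (others' welfare with Brightly) = 499 − 483 = $16.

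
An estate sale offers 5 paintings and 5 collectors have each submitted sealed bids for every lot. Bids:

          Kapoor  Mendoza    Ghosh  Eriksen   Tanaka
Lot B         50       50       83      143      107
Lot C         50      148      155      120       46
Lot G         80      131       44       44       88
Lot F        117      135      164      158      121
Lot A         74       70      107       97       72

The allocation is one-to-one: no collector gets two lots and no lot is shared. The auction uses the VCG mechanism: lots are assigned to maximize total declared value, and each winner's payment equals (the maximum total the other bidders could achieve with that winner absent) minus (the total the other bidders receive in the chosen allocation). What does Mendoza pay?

Efficient allocation: Kapoor→Lot A ($74), Mendoza→Lot G ($131), Ghosh→Lot C ($155), Eriksen→Lot F ($158), Tanaka→Lot B ($107); total welfare W = $625.
Mendoza receives Lot G at value $131, so the others get W − 131 = $494.
Without Mendoza: best allocation of the remaining 4 bidders over all 5 lots is Kapoor→Lot F ($117), Ghosh→Lot C ($155), Eriksen→Lot B ($143), Tanaka→Lot G ($88), total $503.
VCG payment = (others' best without Mendoza) − (others' welfare with Mendoza) = 503 − 494 = $9.

Mendoza pays $9.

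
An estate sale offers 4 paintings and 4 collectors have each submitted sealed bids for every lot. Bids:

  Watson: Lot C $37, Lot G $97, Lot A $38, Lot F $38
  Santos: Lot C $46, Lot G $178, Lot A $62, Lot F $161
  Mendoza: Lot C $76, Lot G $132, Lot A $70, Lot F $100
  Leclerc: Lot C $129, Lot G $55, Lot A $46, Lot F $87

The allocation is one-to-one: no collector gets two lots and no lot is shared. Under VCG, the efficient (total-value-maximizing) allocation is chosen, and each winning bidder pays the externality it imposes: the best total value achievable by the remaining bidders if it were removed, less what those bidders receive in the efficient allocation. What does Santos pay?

Santos pays $27.

Efficient allocation: Watson→Lot A ($38), Santos→Lot F ($161), Mendoza→Lot G ($132), Leclerc→Lot C ($129); total welfare W = $460.
Santos receives Lot F at value $161, so the others get W − 161 = $299.
Without Santos: best allocation of the remaining 3 bidders over all 4 lots is Watson→Lot G ($97), Mendoza→Lot F ($100), Leclerc→Lot C ($129), total $326.
VCG payment = (others' best without Santos) − (others' welfare with Santos) = 326 − 299 = $27.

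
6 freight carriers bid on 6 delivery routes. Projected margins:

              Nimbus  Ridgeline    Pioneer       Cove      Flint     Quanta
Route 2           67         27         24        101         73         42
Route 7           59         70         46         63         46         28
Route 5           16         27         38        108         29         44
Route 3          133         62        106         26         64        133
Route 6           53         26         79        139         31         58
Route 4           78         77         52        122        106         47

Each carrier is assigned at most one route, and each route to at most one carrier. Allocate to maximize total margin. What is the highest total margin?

Optimal: Nimbus→Route 2 ($67k), Ridgeline→Route 7 ($70k), Pioneer→Route 6 ($79k), Cove→Route 5 ($108k), Flint→Route 4 ($106k), Quanta→Route 3 ($133k) — total 67+70+79+108+106+133 = $563k.
Row-greedy (each carrier in turn takes its best remaining route) gives $498k, worse by 65.

Maximum total: $563k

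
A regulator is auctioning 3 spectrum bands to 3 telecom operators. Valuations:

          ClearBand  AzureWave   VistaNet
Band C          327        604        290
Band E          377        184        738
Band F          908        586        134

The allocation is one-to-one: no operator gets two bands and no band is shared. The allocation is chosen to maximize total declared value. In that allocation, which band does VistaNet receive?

Optimal: ClearBand→Band F ($908M), AzureWave→Band C ($604M), VistaNet→Band E ($738M) — total 908+604+738 = $2250M.
Next-best assignment: ClearBand→Band C, AzureWave→Band F, VistaNet→Band E = $1651M.
Every other assignment is strictly worse.

VistaNet receives Band E.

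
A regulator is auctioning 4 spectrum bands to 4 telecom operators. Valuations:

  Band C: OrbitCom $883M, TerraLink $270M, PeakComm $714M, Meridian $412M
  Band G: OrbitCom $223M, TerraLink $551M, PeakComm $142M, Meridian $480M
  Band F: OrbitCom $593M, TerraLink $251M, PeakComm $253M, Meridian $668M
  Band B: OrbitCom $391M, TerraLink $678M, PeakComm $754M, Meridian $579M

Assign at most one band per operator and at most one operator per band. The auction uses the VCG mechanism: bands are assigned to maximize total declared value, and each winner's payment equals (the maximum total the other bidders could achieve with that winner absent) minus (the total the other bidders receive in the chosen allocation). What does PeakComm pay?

PeakComm pays $127M.

Efficient allocation: OrbitCom→Band C ($883M), TerraLink→Band G ($551M), PeakComm→Band B ($754M), Meridian→Band F ($668M); total welfare W = $2856M.
PeakComm receives Band B at value $754M, so the others get W − 754 = $2102M.
Without PeakComm: best allocation of the remaining 3 bidders over all 4 bands is OrbitCom→Band C ($883M), TerraLink→Band B ($678M), Meridian→Band F ($668M), total $2229M.
VCG payment = (others' best without PeakComm) − (others' welfare with PeakComm) = 2229 − 2102 = $127M.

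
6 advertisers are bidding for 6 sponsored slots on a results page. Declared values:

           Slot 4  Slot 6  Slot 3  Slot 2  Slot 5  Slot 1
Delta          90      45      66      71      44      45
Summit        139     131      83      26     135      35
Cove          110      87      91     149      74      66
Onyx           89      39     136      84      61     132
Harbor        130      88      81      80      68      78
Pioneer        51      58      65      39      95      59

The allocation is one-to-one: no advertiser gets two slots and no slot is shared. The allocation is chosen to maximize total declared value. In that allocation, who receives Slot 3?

Optimal: Delta→Slot 3 ($66), Summit→Slot 6 ($131), Cove→Slot 2 ($149), Onyx→Slot 1 ($132), Harbor→Slot 4 ($130), Pioneer→Slot 5 ($95) — total 66+131+149+132+130+95 = $703.
Row-greedy (each advertiser in turn takes its best remaining slot) gives $657, worse by 46.
Every other assignment is strictly worse.
Delta's own top slot is Slot 4 ($90), but forcing Delta→Slot 4 and reassigning the rest optimally gives only $679 — worse by 24.

Delta receives Slot 3.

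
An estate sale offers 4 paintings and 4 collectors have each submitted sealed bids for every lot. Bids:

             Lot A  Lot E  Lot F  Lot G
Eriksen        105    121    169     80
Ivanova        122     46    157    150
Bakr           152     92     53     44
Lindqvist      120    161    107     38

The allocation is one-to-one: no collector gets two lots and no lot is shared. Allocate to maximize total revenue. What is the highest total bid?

This is a one-to-one assignment (maximum-weight bipartite matching).
Optimal: Eriksen→Lot F ($169), Ivanova→Lot G ($150), Bakr→Lot A ($152), Lindqvist→Lot E ($161) — total 169+150+152+161 = $632.
Next-best assignment: Eriksen→Lot G, Ivanova→Lot F, Bakr→Lot A, Lindqvist→Lot E = $550.
Every other assignment is strictly worse.

Maximum total: $632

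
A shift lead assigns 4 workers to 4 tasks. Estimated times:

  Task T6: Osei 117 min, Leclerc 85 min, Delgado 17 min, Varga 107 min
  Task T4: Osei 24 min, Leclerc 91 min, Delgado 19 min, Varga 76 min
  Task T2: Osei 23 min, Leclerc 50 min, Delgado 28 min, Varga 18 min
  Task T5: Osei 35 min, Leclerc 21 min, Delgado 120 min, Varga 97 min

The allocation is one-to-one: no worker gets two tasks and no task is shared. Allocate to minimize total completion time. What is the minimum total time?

This is the linear assignment problem.
Optimal: Osei→Task T4 (24 min), Leclerc→Task T5 (21 min), Delgado→Task T6 (17 min), Varga→Task T2 (18 min) — total 24+21+17+18 = 80 min.
Row-greedy (each worker in turn takes its cheapest remaining task) gives 137 min, worse by 57.
Next-best assignment: Osei→Task T2, Leclerc→Task T5, Delgado→Task T6, Varga→Task T4 = 137 min.
Swapping Osei↔Varga (Osei→Task T2 23 min, Varga→Task T4 76 min) adds 57.
No other one-to-one assignment undercuts 80 min.

Minimum total: 80 min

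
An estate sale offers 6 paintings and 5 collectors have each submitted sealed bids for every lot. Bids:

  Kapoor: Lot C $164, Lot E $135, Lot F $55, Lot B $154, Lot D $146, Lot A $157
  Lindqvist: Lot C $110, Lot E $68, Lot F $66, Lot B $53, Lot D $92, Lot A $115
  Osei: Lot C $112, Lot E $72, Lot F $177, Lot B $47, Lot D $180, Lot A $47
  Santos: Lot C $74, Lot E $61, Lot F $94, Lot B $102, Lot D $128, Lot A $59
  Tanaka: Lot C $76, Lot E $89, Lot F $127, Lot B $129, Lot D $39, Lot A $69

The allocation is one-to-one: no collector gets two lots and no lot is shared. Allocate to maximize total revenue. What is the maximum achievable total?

Maximum total: $713

Optimal: Kapoor→Lot C ($164), Lindqvist→Lot A ($115), Osei→Lot F ($177), Santos→Lot D ($128), Tanaka→Lot B ($129) — total 164+115+177+128+129 = $713.
Max-entry greedy (repeatedly take the single best remaining cell) gives $682, worse by 31.
Every other assignment is strictly worse.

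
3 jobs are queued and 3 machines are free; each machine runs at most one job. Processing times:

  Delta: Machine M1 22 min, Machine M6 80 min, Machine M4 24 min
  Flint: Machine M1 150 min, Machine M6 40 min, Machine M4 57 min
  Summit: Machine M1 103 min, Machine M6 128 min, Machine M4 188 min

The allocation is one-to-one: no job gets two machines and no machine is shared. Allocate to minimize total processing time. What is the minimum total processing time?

Optimal: Delta→Machine M4 (24 min), Flint→Machine M6 (40 min), Summit→Machine M1 (103 min) — total 24+40+103 = 167 min.
Column-greedy (each machine in turn goes to its cheapest remaining job) gives 250 min, worse by 83.
Next-best assignment: Delta→Machine M1, Flint→Machine M4, Summit→Machine M6 = 207 min.
Swapping Delta↔Summit (Delta→Machine M1 22 min, Summit→Machine M4 188 min) adds 83.

Minimum total: 167 min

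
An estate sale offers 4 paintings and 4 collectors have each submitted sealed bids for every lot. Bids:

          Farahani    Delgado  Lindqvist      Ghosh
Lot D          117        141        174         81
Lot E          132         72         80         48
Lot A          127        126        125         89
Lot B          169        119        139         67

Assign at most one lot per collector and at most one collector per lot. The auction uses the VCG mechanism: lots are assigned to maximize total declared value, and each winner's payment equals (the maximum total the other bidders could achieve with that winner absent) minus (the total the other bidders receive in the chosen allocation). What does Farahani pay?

Efficient allocation: Farahani→Lot B ($169), Delgado→Lot A ($126), Lindqvist→Lot D ($174), Ghosh→Lot E ($48); total welfare W = $517.
Farahani receives Lot B at value $169, so the others get W − 169 = $348.
Without Farahani: best allocation of the remaining 3 bidders over all 4 lots is Delgado→Lot B ($119), Lindqvist→Lot D ($174), Ghosh→Lot A ($89), total $382.
VCG payment = (others' best without Farahani) − (others' welfare with Farahani) = 382 − 348 = $34.

Farahani pays $34.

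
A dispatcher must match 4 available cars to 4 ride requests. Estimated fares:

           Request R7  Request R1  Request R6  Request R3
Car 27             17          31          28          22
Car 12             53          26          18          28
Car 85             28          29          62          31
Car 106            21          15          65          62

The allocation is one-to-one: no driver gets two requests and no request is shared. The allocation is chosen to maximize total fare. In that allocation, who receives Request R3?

Car 106 receives Request R3.

Optimal: Car 27→Request R1 ($31), Car 12→Request R7 ($53), Car 85→Request R6 ($62), Car 106→Request R3 ($62) — total 31+53+62+62 = $208.
Max-entry greedy (repeatedly take the single best remaining cell) gives $180, worse by 28.
Next-best assignment: Car 27→Request R1, Car 12→Request R7, Car 85→Request R3, Car 106→Request R6 = $180.
Checked against all permutations: $208 is optimal.
Car 106's own top request is Request R6 ($65), but forcing Car 106→Request R6 and reassigning the rest optimally gives only $180 — worse by 28.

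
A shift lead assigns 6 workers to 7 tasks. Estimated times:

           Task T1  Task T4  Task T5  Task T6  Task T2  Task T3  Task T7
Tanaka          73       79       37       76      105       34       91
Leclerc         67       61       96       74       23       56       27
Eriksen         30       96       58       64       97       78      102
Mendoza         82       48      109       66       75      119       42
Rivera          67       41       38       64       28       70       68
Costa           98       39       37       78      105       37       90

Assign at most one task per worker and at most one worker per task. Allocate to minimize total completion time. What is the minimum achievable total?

Optimal: Tanaka→Task T3 (34 min), Leclerc→Task T7 (27 min), Eriksen→Task T1 (30 min), Mendoza→Task T4 (48 min), Rivera→Task T2 (28 min), Costa→Task T5 (37 min) — total 34+27+30+48+28+37 = 204 min.
Row-greedy (each worker in turn takes its cheapest remaining task) gives 206 min, worse by 2.
Every other assignment is strictly worse.

Minimum total: 204 min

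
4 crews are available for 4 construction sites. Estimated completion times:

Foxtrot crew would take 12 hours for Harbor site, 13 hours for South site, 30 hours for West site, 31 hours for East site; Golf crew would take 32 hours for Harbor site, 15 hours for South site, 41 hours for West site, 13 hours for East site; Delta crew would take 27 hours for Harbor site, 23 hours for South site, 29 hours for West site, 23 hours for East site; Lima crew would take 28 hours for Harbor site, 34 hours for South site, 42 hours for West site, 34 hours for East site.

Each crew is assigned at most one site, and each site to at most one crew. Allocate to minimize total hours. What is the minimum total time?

Min total: 83 hours

Optimal: Foxtrot crew→South site (13 hours), Golf crew→East site (13 hours), Delta crew→West site (29 hours), Lima crew→Harbor site (28 hours) — total 13+13+29+28 = 83 hours.
Min-entry greedy (repeatedly take the single cheapest remaining cell) gives 90 hours, worse by 7.
Next-best assignment: Foxtrot crew→Harbor site, Golf crew→East site, Delta crew→West site, Lima crew→South site = 88 hours.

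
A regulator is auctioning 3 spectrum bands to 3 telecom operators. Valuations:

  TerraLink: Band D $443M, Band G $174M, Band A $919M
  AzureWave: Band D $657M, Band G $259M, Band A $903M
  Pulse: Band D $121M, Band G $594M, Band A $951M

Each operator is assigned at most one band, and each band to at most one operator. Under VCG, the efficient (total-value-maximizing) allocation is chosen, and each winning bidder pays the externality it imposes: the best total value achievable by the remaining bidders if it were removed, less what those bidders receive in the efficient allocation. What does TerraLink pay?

TerraLink pays $357M.

Efficient allocation: TerraLink→Band A ($919M), AzureWave→Band D ($657M), Pulse→Band G ($594M); total welfare W = $2170M.
TerraLink receives Band A at value $919M, so the others get W − 919 = $1251M.
Without TerraLink: best allocation of the remaining 2 bidders over all 3 bands is AzureWave→Band D ($657M), Pulse→Band A ($951M), total $1608M.
VCG payment = (others' best without TerraLink) − (others' welfare with TerraLink) = 1608 − 1251 = $357M.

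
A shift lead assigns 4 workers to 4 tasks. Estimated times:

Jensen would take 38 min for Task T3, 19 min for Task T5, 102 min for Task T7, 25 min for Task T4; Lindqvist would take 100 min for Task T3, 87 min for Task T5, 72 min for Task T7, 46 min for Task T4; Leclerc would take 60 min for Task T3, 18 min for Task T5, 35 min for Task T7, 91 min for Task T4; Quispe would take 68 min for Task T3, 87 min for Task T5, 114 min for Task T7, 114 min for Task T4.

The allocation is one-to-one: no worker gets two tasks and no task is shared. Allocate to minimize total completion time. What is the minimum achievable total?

Minimum total: 168 min

This is a one-to-one assignment (minimum-cost bipartite matching).
Optimal: Jensen→Task T5 (19 min), Lindqvist→Task T4 (46 min), Leclerc→Task T7 (35 min), Quispe→Task T3 (68 min) — total 19+46+35+68 = 168 min.
Swapping Quispe↔Leclerc (Quispe→Task T7 114 min, Leclerc→Task T3 60 min) adds 71.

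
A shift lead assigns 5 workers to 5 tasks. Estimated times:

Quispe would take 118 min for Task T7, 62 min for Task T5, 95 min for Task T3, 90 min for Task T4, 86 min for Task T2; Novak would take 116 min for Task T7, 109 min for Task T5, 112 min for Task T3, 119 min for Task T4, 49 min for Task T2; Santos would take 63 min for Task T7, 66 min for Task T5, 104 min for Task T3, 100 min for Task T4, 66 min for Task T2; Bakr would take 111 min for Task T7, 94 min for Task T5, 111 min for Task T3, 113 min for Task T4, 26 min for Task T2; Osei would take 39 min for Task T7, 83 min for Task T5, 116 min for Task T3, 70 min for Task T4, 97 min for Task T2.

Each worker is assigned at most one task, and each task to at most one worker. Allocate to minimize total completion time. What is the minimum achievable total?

Min total: 333 min

Treat this as an assignment problem: match each worker to one task.
Optimal: Quispe→Task T5 (62 min), Novak→Task T3 (112 min), Santos→Task T7 (63 min), Bakr→Task T2 (26 min), Osei→Task T4 (70 min) — total 62+112+63+26+70 = 333 min.
Swapping Novak↔Bakr (Novak→Task T2 49 min, Bakr→Task T3 111 min) adds 22.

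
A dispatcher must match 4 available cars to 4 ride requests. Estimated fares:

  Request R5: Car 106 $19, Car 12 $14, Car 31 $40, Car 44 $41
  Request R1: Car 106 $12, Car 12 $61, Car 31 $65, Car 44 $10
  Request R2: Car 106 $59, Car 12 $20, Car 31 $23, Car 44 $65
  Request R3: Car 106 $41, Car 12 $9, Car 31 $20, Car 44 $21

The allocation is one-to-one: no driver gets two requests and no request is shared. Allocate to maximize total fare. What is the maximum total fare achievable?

Optimal: Car 106→Request R3 ($41), Car 12→Request R1 ($61), Car 31→Request R5 ($40), Car 44→Request R2 ($65) — total 41+61+40+65 = $207.
Row-greedy (each driver in turn takes its best remaining request) gives $181, worse by 26.
Checked against all permutations: $207 is optimal.

Max total: $207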